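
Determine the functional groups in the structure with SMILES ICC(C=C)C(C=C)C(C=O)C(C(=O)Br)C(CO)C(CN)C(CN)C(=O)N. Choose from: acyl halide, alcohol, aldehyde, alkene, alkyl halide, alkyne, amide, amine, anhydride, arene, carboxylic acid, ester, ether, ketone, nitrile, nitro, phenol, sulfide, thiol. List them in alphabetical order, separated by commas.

acyl halide, alcohol, aldehyde, alkene, alkyl halide, amide, amine

Working along the chain:
  ICH2: halogen on an sp³ carbon → alkyl halide.
  CH(CH=CH2): pendant –CH=CH2: C=C double bond → alkene.
  CH(CH=CH2): pendant –CH=CH2: C=C double bond → alkene.
  CH(CHO): pendant –CHO: carbonyl C bonded to C and H → aldehyde.
  CH(COBr): pendant –C(=O)X: carbonyl C bonded to C and halogen → acyl halide.
  CH(CH2OH): pendant –CH2OH on an sp³ backbone C → alcohol.
  CH(CH2NH2): pendant –CH2NH2: N on sp³ C, no adjacent C=O → amine.
  CH(CH2NH2): pendant –CH2NH2: N on sp³ C, no adjacent C=O → amine.
  CONH2: –C(=O)NH2: carbonyl C bonded to C and to N → amide (the N is not a separate amine).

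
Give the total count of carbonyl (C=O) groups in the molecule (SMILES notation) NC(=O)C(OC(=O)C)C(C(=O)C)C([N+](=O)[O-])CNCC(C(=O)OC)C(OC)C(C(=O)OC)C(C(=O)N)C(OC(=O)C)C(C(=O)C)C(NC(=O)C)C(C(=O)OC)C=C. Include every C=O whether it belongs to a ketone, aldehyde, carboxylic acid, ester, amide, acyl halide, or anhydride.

10

H2NCO: amide, 1 C=O (running total 1).
CH(OCOCH3): ester, 1 C=O (running total 2).
CH(COCH3): ketone, 1 C=O (running total 3).
CH(COOCH3): ester, 1 C=O (running total 4).
CH(COOCH3): ester, 1 C=O (running total 5).
CH(CONH2): amide, 1 C=O (running total 6).
CH(OCOCH3): ester, 1 C=O (running total 7).
CH(COCH3): ketone, 1 C=O (running total 8).
CH(NHCOCH3): amide, 1 C=O (running total 9).
CH(COOCH3): ester, 1 C=O (running total 10).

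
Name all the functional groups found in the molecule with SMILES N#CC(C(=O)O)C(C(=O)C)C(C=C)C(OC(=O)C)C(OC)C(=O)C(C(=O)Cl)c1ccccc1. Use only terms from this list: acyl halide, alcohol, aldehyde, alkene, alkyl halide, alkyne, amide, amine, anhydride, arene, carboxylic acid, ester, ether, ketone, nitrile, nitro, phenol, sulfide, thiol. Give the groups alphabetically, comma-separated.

acyl halide, alkene, arene, carboxylic acid, ester, ether, ketone, nitrile

Reading the structure from left to right:
  N≡C: N≡C–: carbon triple-bonded to nitrogen → nitrile.
  CH(COOH): pendant –COOH: carbonyl C bonded to C and –OH → carboxylic acid.
  CH(COCH3): pendant –COCH3: carbonyl C bonded to two carbons → ketone.
  CH(CH=CH2): pendant –CH=CH2: C=C double bond → alkene.
  CH(OCOCH3): pendant –OC(=O)CH3: an acyloxy group → ester.
  CH(OCH3): pendant –OCH3: C–O–C with sp³ C, no adjacent C=O → ether.
  CO: –C(=O)– with carbon on both sides → ketone.
  CH(COCl): pendant –C(=O)X: carbonyl C bonded to C and halogen → acyl halide.
  C6H5: –C6H5 phenyl ring → arene.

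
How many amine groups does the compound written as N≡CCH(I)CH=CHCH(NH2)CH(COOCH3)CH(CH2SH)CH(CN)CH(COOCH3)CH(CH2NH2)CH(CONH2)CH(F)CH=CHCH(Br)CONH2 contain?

2

Taking each segment in turn:
  N≡C: N≡C–: carbon triple-bonded to nitrogen → nitrile.
  CH(I): halogen on an sp³ carbon → alkyl halide.
  CH=CH: C=C double bond → alkene.
  CH(NH2): –NH2 on an sp³ carbon with no adjacent C=O → amine.
  CH(COOCH3): pendant –COOCH3: carbonyl C bonded to C and –OCH3 → ester.
  CH(CH2SH): pendant –CH2SH → thiol.
  CH(CN): pendant –C≡N: nitrile.
  CH(COOCH3): pendant –COOCH3: carbonyl C bonded to C and –OCH3 → ester.
  CH(CH2NH2): pendant –CH2NH2: N on sp³ C, no adjacent C=O → amine.
  CH(CONH2): pendant –CONH2: carbonyl C bonded to C and N → amide.
  CH(F): halogen on an sp³ carbon → alkyl halide.
  CH=CH: C=C double bond → alkene.
  CH(Br): halogen on an sp³ carbon → alkyl halide.
  CONH2: –C(=O)NH2: carbonyl C bonded to C and to N → amide (the N is not a separate amine).
Amine appears at: CH(NH2), CH(CH2NH2) → 2.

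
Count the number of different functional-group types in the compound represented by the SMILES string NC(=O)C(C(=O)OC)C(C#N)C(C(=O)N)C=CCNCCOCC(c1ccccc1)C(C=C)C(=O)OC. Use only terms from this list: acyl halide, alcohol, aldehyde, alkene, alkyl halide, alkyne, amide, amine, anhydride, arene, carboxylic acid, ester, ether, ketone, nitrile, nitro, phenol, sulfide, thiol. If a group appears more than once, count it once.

–C(=O)NH2: carbonyl C bonded to C and to N → amide (the N is not a separate amine).
pendant –COOCH3: carbonyl C bonded to C and –OCH3 → ester.
pendant –C≡N: nitrile.
pendant –CONH2: carbonyl C bonded to C and N → amide.
C=C double bond → alkene.
C–N–C with sp³ carbons and no adjacent C=O → amine (secondary).
C–O–C with sp³ carbons on both sides and no adjacent C=O → ether.
pendant –C6H5: benzene ring → arene.
pendant –CH=CH2: C=C double bond → alkene.
–C(=O)OCH3: carbonyl C bonded to C and to –OCH3 → ester (not ketone + ether).
Distinct types present: alkene, amide, amine, arene, ester, ether, nitrile.

7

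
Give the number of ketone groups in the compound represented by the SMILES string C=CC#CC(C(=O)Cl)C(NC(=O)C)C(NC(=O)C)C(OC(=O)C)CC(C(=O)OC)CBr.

0

C=C double bond → alkene.
C≡C triple bond → alkyne.
pendant –C(=O)X: carbonyl C bonded to C and halogen → acyl halide.
pendant –NHC(=O)CH3: N bonded to a carbonyl → amide (not amine).
pendant –NHC(=O)CH3: N bonded to a carbonyl → amide (not amine).
pendant –OC(=O)CH3: an acyloxy group → ester.
pendant –COOCH3: carbonyl C bonded to C and –OCH3 → ester.
halogen on an sp³ carbon → alkyl halide.
No segment is a ketone: CH(COCl) is acyl halide, not ketone; CH(NHCOCH3) is amide, not ketone; CH(NHCOCH3) is amide, not ketone. → 0.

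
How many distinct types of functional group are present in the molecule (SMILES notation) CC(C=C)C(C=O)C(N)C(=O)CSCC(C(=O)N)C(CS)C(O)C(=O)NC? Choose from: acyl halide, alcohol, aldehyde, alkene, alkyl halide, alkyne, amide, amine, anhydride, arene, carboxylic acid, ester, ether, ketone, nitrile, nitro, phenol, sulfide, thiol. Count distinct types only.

Working along the chain:
  CH(CH=CH2): pendant –CH=CH2: C=C double bond → alkene.
  CH(CHO): pendant –CHO: carbonyl C bonded to C and H → aldehyde.
  CH(NH2): –NH2 on an sp³ carbon with no adjacent C=O → amine.
  CO: –C(=O)– with carbon on both sides → ketone.
  CH2SCH2: C–S–C linkage → sulfide (thioether).
  CH(CONH2): pendant –CONH2: carbonyl C bonded to C and N → amide.
  CH(CH2SH): pendant –CH2SH → thiol.
  CH(OH): –OH on an sp³ carbon → alcohol (secondary).
  CONHCH3: –C(=O)NHCH3: carbonyl C bonded to C and to N → amide (the N is not an amine).
Distinct types present: alcohol, aldehyde, alkene, amide, amine, ketone, sulfide, thiol.

8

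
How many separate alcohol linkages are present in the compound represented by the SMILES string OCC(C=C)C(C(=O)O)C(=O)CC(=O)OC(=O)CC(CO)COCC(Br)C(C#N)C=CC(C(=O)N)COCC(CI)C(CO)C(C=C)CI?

HO– on an sp³ carbon → alcohol.
pendant –CH=CH2: C=C double bond → alkene.
pendant –COOH: carbonyl C bonded to C and –OH → carboxylic acid.
–C(=O)– with carbon on both sides → ketone.
two acyl groups sharing one oxygen, –C(=O)–O–C(=O)– → anhydride.
pendant –CH2OH on an sp³ backbone C → alcohol.
C–O–C with sp³ carbons on both sides and no adjacent C=O → ether.
halogen on an sp³ carbon → alkyl halide.
pendant –C≡N: nitrile.
C=C double bond → alkene.
pendant –CONH2: carbonyl C bonded to C and N → amide.
C–O–C with sp³ carbons on both sides and no adjacent C=O → ether.
pendant –CH2X: halogen on sp³ carbon → alkyl halide.
pendant –CH2OH on an sp³ backbone C → alcohol.
pendant –CH=CH2: C=C double bond → alkene.
halogen on an sp³ carbon → alkyl halide.
Alcohol appears at: HOCH2, CH(CH2OH), CH(CH2OH) → 3.

3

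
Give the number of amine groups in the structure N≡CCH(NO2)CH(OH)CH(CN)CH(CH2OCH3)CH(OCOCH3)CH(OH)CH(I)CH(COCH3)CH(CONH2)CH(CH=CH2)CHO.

0

N≡C–: carbon triple-bonded to nitrogen → nitrile.
–NO2 on an sp³ carbon → nitro (the N=O is not a carbonyl).
–OH on an sp³ carbon → alcohol (secondary).
pendant –C≡N: nitrile.
pendant –CH2OCH3: C–O–C linkage → ether.
pendant –OC(=O)CH3: an acyloxy group → ester.
–OH on an sp³ carbon → alcohol (secondary).
halogen on an sp³ carbon → alkyl halide.
pendant –COCH3: carbonyl C bonded to two carbons → ketone.
pendant –CONH2: carbonyl C bonded to C and N → amide.
pendant –CH=CH2: C=C double bond → alkene.
terminal –CHO: carbonyl C bonded to H and C → aldehyde.
No segment is a amine: N≡C is nitrile, not amine; CH(NO2) is nitro, not amine; CH(CN) is nitrile, not amine. → 0.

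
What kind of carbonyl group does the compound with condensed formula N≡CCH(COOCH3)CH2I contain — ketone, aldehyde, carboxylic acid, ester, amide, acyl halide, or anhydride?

ester

The carbonyl is in the CH(COOCH3) segment: pendant –COOCH3: carbonyl C bonded to C and –OCH3 → ester.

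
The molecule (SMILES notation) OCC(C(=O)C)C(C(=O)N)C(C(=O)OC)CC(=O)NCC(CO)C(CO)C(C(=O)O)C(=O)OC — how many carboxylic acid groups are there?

1

HO– on an sp³ carbon → alcohol.
pendant –COCH3: carbonyl C bonded to two carbons → ketone.
pendant –CONH2: carbonyl C bonded to C and N → amide.
pendant –COOCH3: carbonyl C bonded to C and –OCH3 → ester.
–C(=O)–N– linkage → amide (the N is not an amine).
pendant –CH2OH on an sp³ backbone C → alcohol.
pendant –CH2OH on an sp³ backbone C → alcohol.
pendant –COOH: carbonyl C bonded to C and –OH → carboxylic acid.
–C(=O)OCH3: carbonyl C bonded to C and to –OCH3 → ester (not ketone + ether).
Carboxylic acid appears at: CH(COOH) → 1.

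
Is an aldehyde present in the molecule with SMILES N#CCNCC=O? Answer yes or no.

yes

N≡C–: carbon triple-bonded to nitrogen → nitrile.
C–N–C with sp³ carbons and no adjacent C=O → amine (secondary).
terminal –CHO: carbonyl C bonded to H and C → aldehyde.
The CHO segment supplies the aldehyde: terminal –CHO: carbonyl C bonded to H and C → aldehyde.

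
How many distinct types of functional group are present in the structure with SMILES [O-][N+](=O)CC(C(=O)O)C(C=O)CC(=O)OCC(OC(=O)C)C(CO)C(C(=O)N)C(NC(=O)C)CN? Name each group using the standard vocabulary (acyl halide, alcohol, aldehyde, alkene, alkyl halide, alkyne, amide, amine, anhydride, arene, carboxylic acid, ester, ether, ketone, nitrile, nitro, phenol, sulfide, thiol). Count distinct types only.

7

Taking each segment in turn:
  O2NCH2: –NO2 on carbon → nitro group.
  CH(COOH): pendant –COOH: carbonyl C bonded to C and –OH → carboxylic acid.
  CH(CHO): pendant –CHO: carbonyl C bonded to C and H → aldehyde.
  CH2COOCH2: –C(=O)–O–C with C on the carbonyl side → ester.
  CH(OCOCH3): pendant –OC(=O)CH3: an acyloxy group → ester.
  CH(CH2OH): pendant –CH2OH on an sp³ backbone C → alcohol.
  CH(CONH2): pendant –CONH2: carbonyl C bonded to C and N → amide.
  CH(NHCOCH3): pendant –NHC(=O)CH3: N bonded to a carbonyl → amide (not amine).
  CH2NH2: –NH2 on an sp³ carbon with no adjacent C=O → amine.
Distinct types present: alcohol, aldehyde, amide, amine, carboxylic acid, ester, nitro.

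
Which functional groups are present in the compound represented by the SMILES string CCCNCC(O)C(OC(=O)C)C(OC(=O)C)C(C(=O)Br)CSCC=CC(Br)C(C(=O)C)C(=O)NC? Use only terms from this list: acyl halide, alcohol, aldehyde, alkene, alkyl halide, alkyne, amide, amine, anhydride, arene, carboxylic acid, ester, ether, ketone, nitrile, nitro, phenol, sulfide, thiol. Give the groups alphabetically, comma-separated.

Taking each segment in turn:
  CH2NHCH2: C–N–C with sp³ carbons and no adjacent C=O → amine (secondary).
  CH(OH): –OH on an sp³ carbon → alcohol (secondary).
  CH(OCOCH3): pendant –OC(=O)CH3: an acyloxy group → ester.
  CH(OCOCH3): pendant –OC(=O)CH3: an acyloxy group → ester.
  CH(COBr): pendant –C(=O)X: carbonyl C bonded to C and halogen → acyl halide.
  CH2SCH2: C–S–C linkage → sulfide (thioether).
  CH=CH: C=C double bond → alkene.
  CH(Br): halogen on an sp³ carbon → alkyl halide.
  CH(COCH3): pendant –COCH3: carbonyl C bonded to two carbons → ketone.
  CONHCH3: –C(=O)NHCH3: carbonyl C bonded to C and to N → amide (the N is not an amine).

acyl halide, alcohol, alkene, alkyl halide, amide, amine, ester, ketone, sulfide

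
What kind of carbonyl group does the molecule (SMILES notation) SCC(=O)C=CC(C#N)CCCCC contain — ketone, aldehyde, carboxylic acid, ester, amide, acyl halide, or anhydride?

The carbonyl is in the CO segment: –C(=O)– with carbon on both sides → ketone.

ketone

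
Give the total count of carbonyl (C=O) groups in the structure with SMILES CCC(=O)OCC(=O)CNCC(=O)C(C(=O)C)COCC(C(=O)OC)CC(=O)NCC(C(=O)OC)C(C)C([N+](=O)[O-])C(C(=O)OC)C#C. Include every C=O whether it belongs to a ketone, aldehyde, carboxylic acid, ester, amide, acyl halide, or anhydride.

CH2COOCH2: ester, 1 C=O (running total 1).
CO: ketone, 1 C=O (running total 2).
CO: ketone, 1 C=O (running total 3).
CH(COCH3): ketone, 1 C=O (running total 4).
CH(COOCH3): ester, 1 C=O (running total 5).
CH2CONHCH2: amide, 1 C=O (running total 6).
CH(COOCH3): ester, 1 C=O (running total 7).
CH(COOCH3): ester, 1 C=O (running total 8).

8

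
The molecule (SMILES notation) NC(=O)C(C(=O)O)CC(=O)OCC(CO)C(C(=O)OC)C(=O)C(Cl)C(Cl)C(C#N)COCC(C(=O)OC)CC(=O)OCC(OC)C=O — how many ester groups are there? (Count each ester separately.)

–C(=O)NH2: carbonyl C bonded to C and to N → amide (the N is not a separate amine).
pendant –COOH: carbonyl C bonded to C and –OH → carboxylic acid.
–C(=O)–O–C with C on the carbonyl side → ester.
pendant –CH2OH on an sp³ backbone C → alcohol.
pendant –COOCH3: carbonyl C bonded to C and –OCH3 → ester.
–C(=O)– with carbon on both sides → ketone.
halogen on an sp³ carbon → alkyl halide.
halogen on an sp³ carbon → alkyl halide.
pendant –C≡N: nitrile.
C–O–C with sp³ carbons on both sides and no adjacent C=O → ether.
pendant –COOCH3: carbonyl C bonded to C and –OCH3 → ester.
–C(=O)–O–C with C on the carbonyl side → ester.
pendant –OCH3: C–O–C with sp³ C, no adjacent C=O → ether.
terminal –CHO: carbonyl C bonded to H and C → aldehyde.
Ester appears at: CH2COOCH2, CH(COOCH3), CH(COOCH3), CH2COOCH2 → 4.

4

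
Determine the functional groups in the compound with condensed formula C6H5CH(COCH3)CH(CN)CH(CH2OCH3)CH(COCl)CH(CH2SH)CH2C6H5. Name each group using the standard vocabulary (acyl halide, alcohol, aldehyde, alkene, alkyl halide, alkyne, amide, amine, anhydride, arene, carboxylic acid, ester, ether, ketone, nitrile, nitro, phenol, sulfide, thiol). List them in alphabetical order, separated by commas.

acyl halide, arene, ether, ketone, nitrile, thiol

Taking each segment in turn:
  C6H5: C6H5– phenyl ring → arene.
  CH(COCH3): pendant –COCH3: carbonyl C bonded to two carbons → ketone.
  CH(CN): pendant –C≡N: nitrile.
  CH(CH2OCH3): pendant –CH2OCH3: C–O–C linkage → ether.
  CH(COCl): pendant –C(=O)X: carbonyl C bonded to C and halogen → acyl halide.
  CH(CH2SH): pendant –CH2SH → thiol.
  C6H5: –C6H5 phenyl ring → arene.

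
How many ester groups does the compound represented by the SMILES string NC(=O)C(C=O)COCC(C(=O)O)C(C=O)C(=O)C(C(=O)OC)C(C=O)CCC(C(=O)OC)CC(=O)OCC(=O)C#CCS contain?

–C(=O)NH2: carbonyl C bonded to C and to N → amide (the N is not a separate amine).
pendant –CHO: carbonyl C bonded to C and H → aldehyde.
C–O–C with sp³ carbons on both sides and no adjacent C=O → ether.
pendant –COOH: carbonyl C bonded to C and –OH → carboxylic acid.
pendant –CHO: carbonyl C bonded to C and H → aldehyde.
–C(=O)– with carbon on both sides → ketone.
pendant –COOCH3: carbonyl C bonded to C and –OCH3 → ester.
pendant –CHO: carbonyl C bonded to C and H → aldehyde.
pendant –COOCH3: carbonyl C bonded to C and –OCH3 → ester.
–C(=O)–O–C with C on the carbonyl side → ester.
–C(=O)– with carbon on both sides → ketone.
C≡C triple bond → alkyne.
–SH on an sp³ carbon → thiol.
Ester appears at: CH(COOCH3), CH(COOCH3), CH2COOCH2 → 3.

3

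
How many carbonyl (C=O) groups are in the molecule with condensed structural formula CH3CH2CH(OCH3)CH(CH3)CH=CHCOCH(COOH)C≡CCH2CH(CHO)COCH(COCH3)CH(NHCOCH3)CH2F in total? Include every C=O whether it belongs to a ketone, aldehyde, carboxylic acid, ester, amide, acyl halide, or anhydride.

6

CO: ketone, 1 C=O (running total 1).
CH(COOH): carboxylic acid, 1 C=O (running total 2).
CH(CHO): aldehyde, 1 C=O (running total 3).
CO: ketone, 1 C=O (running total 4).
CH(COCH3): ketone, 1 C=O (running total 5).
CH(NHCOCH3): amide, 1 C=O (running total 6).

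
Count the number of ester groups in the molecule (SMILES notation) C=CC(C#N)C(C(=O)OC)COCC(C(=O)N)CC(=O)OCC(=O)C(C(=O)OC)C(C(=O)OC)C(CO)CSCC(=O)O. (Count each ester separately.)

C=C double bond → alkene.
pendant –C≡N: nitrile.
pendant –COOCH3: carbonyl C bonded to C and –OCH3 → ester.
C–O–C with sp³ carbons on both sides and no adjacent C=O → ether.
pendant –CONH2: carbonyl C bonded to C and N → amide.
–C(=O)–O–C with C on the carbonyl side → ester.
–C(=O)– with carbon on both sides → ketone.
pendant –COOCH3: carbonyl C bonded to C and –OCH3 → ester.
pendant –COOCH3: carbonyl C bonded to C and –OCH3 → ester.
pendant –CH2OH on an sp³ backbone C → alcohol.
C–S–C linkage → sulfide (thioether).
–COOH: carbonyl C bonded to –OH and C → carboxylic acid (the –OH is not a separate alcohol).
Ester appears at: CH(COOCH3), CH2COOCH2, CH(COOCH3), CH(COOCH3) → 4.

4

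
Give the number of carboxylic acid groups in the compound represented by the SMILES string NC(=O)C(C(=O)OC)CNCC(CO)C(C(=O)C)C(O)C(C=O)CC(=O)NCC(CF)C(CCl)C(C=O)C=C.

0

–C(=O)NH2: carbonyl C bonded to C and to N → amide (the N is not a separate amine).
pendant –COOCH3: carbonyl C bonded to C and –OCH3 → ester.
C–N–C with sp³ carbons and no adjacent C=O → amine (secondary).
pendant –CH2OH on an sp³ backbone C → alcohol.
pendant –COCH3: carbonyl C bonded to two carbons → ketone.
–OH on an sp³ carbon → alcohol (secondary).
pendant –CHO: carbonyl C bonded to C and H → aldehyde.
–C(=O)–N– linkage → amide (the N is not an amine).
pendant –CH2X: halogen on sp³ carbon → alkyl halide.
pendant –CH2X: halogen on sp³ carbon → alkyl halide.
pendant –CHO: carbonyl C bonded to C and H → aldehyde.
C=C double bond → alkene.
No segment is a carboxylic acid: H2NCO is amide, not carboxylic acid; CH(COOCH3) is ester, not carboxylic acid; CH(CH2OH) is alcohol, not carboxylic acid. → 0.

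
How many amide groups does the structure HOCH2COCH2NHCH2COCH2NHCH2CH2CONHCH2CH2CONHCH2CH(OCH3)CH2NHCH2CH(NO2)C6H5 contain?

Working along the chain:
  HOCH2: HO– on an sp³ carbon → alcohol.
  CO: –C(=O)– with carbon on both sides → ketone.
  CH2NHCH2: C–N–C with sp³ carbons and no adjacent C=O → amine (secondary).
  CO: –C(=O)– with carbon on both sides → ketone.
  CH2NHCH2: C–N–C with sp³ carbons and no adjacent C=O → amine (secondary).
  CH2CONHCH2: –C(=O)–N– linkage → amide (the N is not an amine).
  CH2CONHCH2: –C(=O)–N– linkage → amide (the N is not an amine).
  CH(OCH3): pendant –OCH3: C–O–C with sp³ C, no adjacent C=O → ether.
  CH2NHCH2: C–N–C with sp³ carbons and no adjacent C=O → amine (secondary).
  CH(NO2): –NO2 on an sp³ carbon → nitro (the N=O is not a carbonyl).
  C6H5: –C6H5 phenyl ring → arene.
Amide appears at: CH2CONHCH2, CH2CONHCH2 → 2.

2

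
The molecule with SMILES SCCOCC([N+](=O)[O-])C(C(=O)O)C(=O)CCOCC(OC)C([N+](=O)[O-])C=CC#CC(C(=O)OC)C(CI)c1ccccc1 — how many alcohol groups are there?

–SH on an sp³ carbon → thiol.
C–O–C with sp³ carbons on both sides and no adjacent C=O → ether.
–NO2 on an sp³ carbon → nitro (the N=O is not a carbonyl).
pendant –COOH: carbonyl C bonded to C and –OH → carboxylic acid.
–C(=O)– with carbon on both sides → ketone.
C–O–C with sp³ carbons on both sides and no adjacent C=O → ether.
pendant –OCH3: C–O–C with sp³ C, no adjacent C=O → ether.
–NO2 on an sp³ carbon → nitro (the N=O is not a carbonyl).
C=C double bond → alkene.
C≡C triple bond → alkyne.
pendant –COOCH3: carbonyl C bonded to C and –OCH3 → ester.
pendant –CH2X: halogen on sp³ carbon → alkyl halide.
–C6H5 phenyl ring → arene.
No segment is a alcohol: HSCH2 is thiol, not alcohol; CH2OCH2 is ether, not alcohol; CH(COOH) is carboxylic acid, not alcohol. → 0.

0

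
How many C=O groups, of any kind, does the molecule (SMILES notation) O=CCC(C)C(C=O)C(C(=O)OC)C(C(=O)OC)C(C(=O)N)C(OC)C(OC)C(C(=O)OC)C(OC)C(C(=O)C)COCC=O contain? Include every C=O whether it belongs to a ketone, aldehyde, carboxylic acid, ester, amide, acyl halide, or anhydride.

OHC: aldehyde, 1 C=O (running total 1).
CH(CHO): aldehyde, 1 C=O (running total 2).
CH(COOCH3): ester, 1 C=O (running total 3).
CH(COOCH3): ester, 1 C=O (running total 4).
CH(CONH2): amide, 1 C=O (running total 5).
CH(COOCH3): ester, 1 C=O (running total 6).
CH(COCH3): ketone, 1 C=O (running total 7).
CHO: aldehyde, 1 C=O (running total 8).

8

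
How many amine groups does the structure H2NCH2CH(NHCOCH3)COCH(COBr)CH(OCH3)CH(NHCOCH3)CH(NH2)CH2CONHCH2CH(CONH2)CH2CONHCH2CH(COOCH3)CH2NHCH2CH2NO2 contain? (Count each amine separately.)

3

–NH2 on an sp³ carbon with no adjacent C=O → amine.
pendant –NHC(=O)CH3: N bonded to a carbonyl → amide (not amine).
–C(=O)– with carbon on both sides → ketone.
pendant –C(=O)X: carbonyl C bonded to C and halogen → acyl halide.
pendant –OCH3: C–O–C with sp³ C, no adjacent C=O → ether.
pendant –NHC(=O)CH3: N bonded to a carbonyl → amide (not amine).
–NH2 on an sp³ carbon with no adjacent C=O → amine.
–C(=O)–N– linkage → amide (the N is not an amine).
pendant –CONH2: carbonyl C bonded to C and N → amide.
–C(=O)–N– linkage → amide (the N is not an amine).
pendant –COOCH3: carbonyl C bonded to C and –OCH3 → ester.
C–N–C with sp³ carbons and no adjacent C=O → amine (secondary).
–NO2 on carbon → nitro group.
Amine appears at: H2NCH2, CH(NH2), CH2NHCH2 → 3.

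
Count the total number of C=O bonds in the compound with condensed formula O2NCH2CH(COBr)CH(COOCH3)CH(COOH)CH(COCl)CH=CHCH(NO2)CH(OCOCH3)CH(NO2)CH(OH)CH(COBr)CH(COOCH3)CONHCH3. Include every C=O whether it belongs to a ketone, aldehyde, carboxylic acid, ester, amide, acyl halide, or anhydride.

CH(COBr): acyl halide, 1 C=O (running total 1).
CH(COOCH3): ester, 1 C=O (running total 2).
CH(COOH): carboxylic acid, 1 C=O (running total 3).
CH(COCl): acyl halide, 1 C=O (running total 4).
CH(OCOCH3): ester, 1 C=O (running total 5).
CH(COBr): acyl halide, 1 C=O (running total 6).
CH(COOCH3): ester, 1 C=O (running total 7).
CONHCH3: amide, 1 C=O (running total 8).

8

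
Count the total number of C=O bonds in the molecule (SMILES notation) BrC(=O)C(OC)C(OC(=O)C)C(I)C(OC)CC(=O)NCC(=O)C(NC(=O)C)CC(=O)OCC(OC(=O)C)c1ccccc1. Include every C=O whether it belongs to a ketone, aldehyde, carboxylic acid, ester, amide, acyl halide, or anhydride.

7

BrCO: acyl halide, 1 C=O (running total 1).
CH(OCOCH3): ester, 1 C=O (running total 2).
CH2CONHCH2: amide, 1 C=O (running total 3).
CO: ketone, 1 C=O (running total 4).
CH(NHCOCH3): amide, 1 C=O (running total 5).
CH2COOCH2: ester, 1 C=O (running total 6).
CH(OCOCH3): ester, 1 C=O (running total 7).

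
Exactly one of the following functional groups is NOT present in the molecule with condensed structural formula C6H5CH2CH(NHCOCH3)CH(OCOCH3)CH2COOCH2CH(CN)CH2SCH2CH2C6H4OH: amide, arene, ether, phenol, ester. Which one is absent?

ether

amide: present (CH(NHCOCH3) — pendant –NHC(=O)CH3: N bonded to a carbonyl → amide (not amine)).
arene: present (C6H5 — C6H5– phenyl ring → arene).
ester: present (CH(OCOCH3) — pendant –OC(=O)CH3: an acyloxy group → ester).
phenol: present (C6H4OH — –OH attached directly to an aromatic ring → phenol (not alcohol); the ring itself is an arene).
ether: absent. In each of CH(OCOCH3) and CH2COOCH2, the C–O–C oxygen is adjacent to a C=O, so it belongs to an ester, not an ether.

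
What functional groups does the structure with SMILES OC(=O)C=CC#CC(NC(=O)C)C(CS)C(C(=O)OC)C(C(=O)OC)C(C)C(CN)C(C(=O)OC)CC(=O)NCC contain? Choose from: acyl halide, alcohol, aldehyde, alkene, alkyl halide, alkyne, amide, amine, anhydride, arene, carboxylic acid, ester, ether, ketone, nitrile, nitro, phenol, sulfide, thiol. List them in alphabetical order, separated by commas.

alkene, alkyne, amide, amine, carboxylic acid, ester, thiol

–COOH: carbonyl C bonded to –OH and C → carboxylic acid (the –OH is not a separate alcohol).
C=C double bond → alkene.
C≡C triple bond → alkyne.
pendant –NHC(=O)CH3: N bonded to a carbonyl → amide (not amine).
pendant –CH2SH → thiol.
pendant –COOCH3: carbonyl C bonded to C and –OCH3 → ester.
pendant –COOCH3: carbonyl C bonded to C and –OCH3 → ester.
pendant –CH2NH2: N on sp³ C, no adjacent C=O → amine.
pendant –COOCH3: carbonyl C bonded to C and –OCH3 → ester.
–C(=O)–N– linkage → amide (the N is not an amine).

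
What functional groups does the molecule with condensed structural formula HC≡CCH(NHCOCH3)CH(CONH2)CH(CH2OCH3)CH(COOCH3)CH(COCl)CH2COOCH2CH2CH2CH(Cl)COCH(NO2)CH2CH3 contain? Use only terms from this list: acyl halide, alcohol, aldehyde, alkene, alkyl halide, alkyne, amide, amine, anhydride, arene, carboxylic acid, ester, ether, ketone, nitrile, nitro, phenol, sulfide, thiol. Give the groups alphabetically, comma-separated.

acyl halide, alkyl halide, alkyne, amide, ester, ether, ketone, nitro

Taking each segment in turn:
  HC≡C: C≡C triple bond → alkyne.
  CH(NHCOCH3): pendant –NHC(=O)CH3: N bonded to a carbonyl → amide (not amine).
  CH(CONH2): pendant –CONH2: carbonyl C bonded to C and N → amide.
  CH(CH2OCH3): pendant –CH2OCH3: C–O–C linkage → ether.
  CH(COOCH3): pendant –COOCH3: carbonyl C bonded to C and –OCH3 → ester.
  CH(COCl): pendant –C(=O)X: carbonyl C bonded to C and halogen → acyl halide.
  CH2COOCH2: –C(=O)–O–C with C on the carbonyl side → ester.
  CH(Cl): halogen on an sp³ carbon → alkyl halide.
  CO: –C(=O)– with carbon on both sides → ketone.
  CH(NO2): –NO2 on an sp³ carbon → nitro (the N=O is not a carbonyl).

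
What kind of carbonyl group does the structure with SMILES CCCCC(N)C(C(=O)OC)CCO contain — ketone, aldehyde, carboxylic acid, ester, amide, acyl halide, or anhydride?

ester

The carbonyl is in the CH(COOCH3) segment: pendant –COOCH3: carbonyl C bonded to C and –OCH3 → ester.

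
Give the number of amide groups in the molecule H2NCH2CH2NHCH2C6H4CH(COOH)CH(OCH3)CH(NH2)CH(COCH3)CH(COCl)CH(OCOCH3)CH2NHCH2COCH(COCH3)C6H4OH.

Taking each segment in turn:
  H2NCH2: –NH2 on an sp³ carbon with no adjacent C=O → amine.
  CH2NHCH2: C–N–C with sp³ carbons and no adjacent C=O → amine (secondary).
  C6H4: para-disubstituted benzene ring → arene.
  CH(COOH): pendant –COOH: carbonyl C bonded to C and –OH → carboxylic acid.
  CH(OCH3): pendant –OCH3: C–O–C with sp³ C, no adjacent C=O → ether.
  CH(NH2): –NH2 on an sp³ carbon with no adjacent C=O → amine.
  CH(COCH3): pendant –COCH3: carbonyl C bonded to two carbons → ketone.
  CH(COCl): pendant –C(=O)X: carbonyl C bonded to C and halogen → acyl halide.
  CH(OCOCH3): pendant –OC(=O)CH3: an acyloxy group → ester.
  CH2NHCH2: C–N–C with sp³ carbons and no adjacent C=O → amine (secondary).
  CO: –C(=O)– with carbon on both sides → ketone.
  CH(COCH3): pendant –COCH3: carbonyl C bonded to two carbons → ketone.
  C6H4OH: –OH attached directly to an aromatic ring → phenol (not alcohol); the ring itself is an arene.
No segment is a amide: H2NCH2 is amine, not amide; CH2NHCH2 is amine, not amide; CH(NH2) is amine, not amide. → 0.

0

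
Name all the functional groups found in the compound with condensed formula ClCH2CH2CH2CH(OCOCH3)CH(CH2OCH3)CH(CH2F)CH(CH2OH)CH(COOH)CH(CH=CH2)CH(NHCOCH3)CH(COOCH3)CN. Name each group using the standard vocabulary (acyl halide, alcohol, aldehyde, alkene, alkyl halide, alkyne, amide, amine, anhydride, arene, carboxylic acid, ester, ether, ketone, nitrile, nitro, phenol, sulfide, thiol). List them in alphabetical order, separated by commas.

alcohol, alkene, alkyl halide, amide, carboxylic acid, ester, ether, nitrile

Reading the structure from left to right:
  ClCH2: halogen on an sp³ carbon → alkyl halide.
  CH(OCOCH3): pendant –OC(=O)CH3: an acyloxy group → ester.
  CH(CH2OCH3): pendant –CH2OCH3: C–O–C linkage → ether.
  CH(CH2F): pendant –CH2X: halogen on sp³ carbon → alkyl halide.
  CH(CH2OH): pendant –CH2OH on an sp³ backbone C → alcohol.
  CH(COOH): pendant –COOH: carbonyl C bonded to C and –OH → carboxylic acid.
  CH(CH=CH2): pendant –CH=CH2: C=C double bond → alkene.
  CH(NHCOCH3): pendant –NHC(=O)CH3: N bonded to a carbonyl → amide (not amine).
  CH(COOCH3): pendant –COOCH3: carbonyl C bonded to C and –OCH3 → ester.
  CN: –C≡N: carbon triple-bonded to nitrogen → nitrile.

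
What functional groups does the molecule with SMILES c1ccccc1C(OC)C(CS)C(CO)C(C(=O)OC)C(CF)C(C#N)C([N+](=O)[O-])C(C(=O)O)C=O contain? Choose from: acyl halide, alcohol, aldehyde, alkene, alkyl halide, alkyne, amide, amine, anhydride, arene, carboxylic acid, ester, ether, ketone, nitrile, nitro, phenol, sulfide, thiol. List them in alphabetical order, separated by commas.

alcohol, aldehyde, alkyl halide, arene, carboxylic acid, ester, ether, nitrile, nitro, thiol

C6H5– phenyl ring → arene.
pendant –OCH3: C–O–C with sp³ C, no adjacent C=O → ether.
pendant –CH2SH → thiol.
pendant –CH2OH on an sp³ backbone C → alcohol.
pendant –COOCH3: carbonyl C bonded to C and –OCH3 → ester.
pendant –CH2X: halogen on sp³ carbon → alkyl halide.
pendant –C≡N: nitrile.
–NO2 on an sp³ carbon → nitro (the N=O is not a carbonyl).
pendant –COOH: carbonyl C bonded to C and –OH → carboxylic acid.
terminal –CHO: carbonyl C bonded to H and C → aldehyde.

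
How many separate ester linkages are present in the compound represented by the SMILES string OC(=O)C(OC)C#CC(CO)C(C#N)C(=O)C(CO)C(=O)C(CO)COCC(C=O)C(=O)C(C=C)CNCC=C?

Taking each segment in turn:
  HOOC: –COOH: carbonyl C bonded to –OH and C → carboxylic acid (the –OH is not a separate alcohol).
  CH(OCH3): pendant –OCH3: C–O–C with sp³ C, no adjacent C=O → ether.
  C≡C: C≡C triple bond → alkyne.
  CH(CH2OH): pendant –CH2OH on an sp³ backbone C → alcohol.
  CH(CN): pendant –C≡N: nitrile.
  CO: –C(=O)– with carbon on both sides → ketone.
  CH(CH2OH): pendant –CH2OH on an sp³ backbone C → alcohol.
  CO: –C(=O)– with carbon on both sides → ketone.
  CH(CH2OH): pendant –CH2OH on an sp³ backbone C → alcohol.
  CH2OCH2: C–O–C with sp³ carbons on both sides and no adjacent C=O → ether.
  CH(CHO): pendant –CHO: carbonyl C bonded to C and H → aldehyde.
  CO: –C(=O)– with carbon on both sides → ketone.
  CH(CH=CH2): pendant –CH=CH2: C=C double bond → alkene.
  CH2NHCH2: C–N–C with sp³ carbons and no adjacent C=O → amine (secondary).
  CH=CH2: C=C double bond → alkene.
No segment is a ester: HOOC is carboxylic acid, not ester; CH(OCH3) is ether, not ester; CO is ketone, not ester. → 0.

0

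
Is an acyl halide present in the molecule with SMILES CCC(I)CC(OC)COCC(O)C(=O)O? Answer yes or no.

no

halogen on an sp³ carbon → alkyl halide.
pendant –OCH3: C–O–C with sp³ C, no adjacent C=O → ether.
C–O–C with sp³ carbons on both sides and no adjacent C=O → ether.
–OH on an sp³ carbon → alcohol (secondary).
–COOH: carbonyl C bonded to –OH and C → carboxylic acid (the –OH is not a separate alcohol).
The groups actually present are: alcohol, alkyl halide, carboxylic acid, ether.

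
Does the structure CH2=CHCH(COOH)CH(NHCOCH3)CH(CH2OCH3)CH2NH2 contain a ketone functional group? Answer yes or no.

C=C double bond → alkene.
pendant –COOH: carbonyl C bonded to C and –OH → carboxylic acid.
pendant –NHC(=O)CH3: N bonded to a carbonyl → amide (not amine).
pendant –CH2OCH3: C–O–C linkage → ether.
–NH2 on an sp³ carbon with no adjacent C=O → amine.
In CH(NHCOCH3), the C=O is bonded to nitrogen, which defines an amide, not a ketone. In CH(COOH), the C=O bears an –OH, making it a carboxylic acid rather than a ketone.
The groups actually present are: alkene, amide, amine, carboxylic acid, ether.

no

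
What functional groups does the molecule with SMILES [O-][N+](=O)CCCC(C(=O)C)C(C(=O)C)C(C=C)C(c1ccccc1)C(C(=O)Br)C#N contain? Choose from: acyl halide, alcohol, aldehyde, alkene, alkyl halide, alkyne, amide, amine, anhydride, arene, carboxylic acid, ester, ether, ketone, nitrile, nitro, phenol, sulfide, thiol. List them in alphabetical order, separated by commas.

acyl halide, alkene, arene, ketone, nitrile, nitro

–NO2 on carbon → nitro group.
pendant –COCH3: carbonyl C bonded to two carbons → ketone.
pendant –COCH3: carbonyl C bonded to two carbons → ketone.
pendant –CH=CH2: C=C double bond → alkene.
pendant –C6H5: benzene ring → arene.
pendant –C(=O)X: carbonyl C bonded to C and halogen → acyl halide.
–C≡N: carbon triple-bonded to nitrogen → nitrile.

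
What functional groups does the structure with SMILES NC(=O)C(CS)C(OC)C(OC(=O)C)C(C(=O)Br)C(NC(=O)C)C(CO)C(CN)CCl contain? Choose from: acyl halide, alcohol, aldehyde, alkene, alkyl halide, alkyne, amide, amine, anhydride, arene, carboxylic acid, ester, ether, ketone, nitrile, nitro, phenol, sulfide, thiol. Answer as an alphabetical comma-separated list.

Reading the structure from left to right:
  H2NCO: –C(=O)NH2: carbonyl C bonded to C and to N → amide (the N is not a separate amine).
  CH(CH2SH): pendant –CH2SH → thiol.
  CH(OCH3): pendant –OCH3: C–O–C with sp³ C, no adjacent C=O → ether.
  CH(OCOCH3): pendant –OC(=O)CH3: an acyloxy group → ester.
  CH(COBr): pendant –C(=O)X: carbonyl C bonded to C and halogen → acyl halide.
  CH(NHCOCH3): pendant –NHC(=O)CH3: N bonded to a carbonyl → amide (not amine).
  CH(CH2OH): pendant –CH2OH on an sp³ backbone C → alcohol.
  CH(CH2NH2): pendant –CH2NH2: N on sp³ C, no adjacent C=O → amine.
  CH2Cl: halogen on an sp³ carbon → alkyl halide.

acyl halide, alcohol, alkyl halide, amide, amine, ester, ether, thiol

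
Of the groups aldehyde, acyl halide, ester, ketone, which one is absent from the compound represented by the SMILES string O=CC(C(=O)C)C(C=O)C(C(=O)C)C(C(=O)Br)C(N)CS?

ester

acyl halide: present (CH(COBr) — pendant –C(=O)X: carbonyl C bonded to C and halogen → acyl halide).
ketone: present (CH(COCH3) — pendant –COCH3: carbonyl C bonded to two carbons → ketone).
aldehyde: present (OHC — terminal –CHO: carbonyl C bonded to H and C → aldehyde).
ester: no segment matches this pattern.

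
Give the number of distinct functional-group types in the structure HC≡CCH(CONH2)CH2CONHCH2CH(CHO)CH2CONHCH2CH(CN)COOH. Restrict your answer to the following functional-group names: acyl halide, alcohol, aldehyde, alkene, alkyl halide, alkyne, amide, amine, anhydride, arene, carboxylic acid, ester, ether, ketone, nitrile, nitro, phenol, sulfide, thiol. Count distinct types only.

5

C≡C triple bond → alkyne.
pendant –CONH2: carbonyl C bonded to C and N → amide.
–C(=O)–N– linkage → amide (the N is not an amine).
pendant –CHO: carbonyl C bonded to C and H → aldehyde.
–C(=O)–N– linkage → amide (the N is not an amine).
pendant –C≡N: nitrile.
–COOH: carbonyl C bonded to –OH and C → carboxylic acid (the –OH is not a separate alcohol).
Distinct types present: aldehyde, alkyne, amide, carboxylic acid, nitrile.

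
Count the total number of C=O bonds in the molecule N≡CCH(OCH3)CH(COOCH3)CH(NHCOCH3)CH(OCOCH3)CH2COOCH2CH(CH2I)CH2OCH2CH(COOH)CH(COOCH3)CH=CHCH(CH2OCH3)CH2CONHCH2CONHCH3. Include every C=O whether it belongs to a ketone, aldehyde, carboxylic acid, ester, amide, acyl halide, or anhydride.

8

CH(COOCH3): ester, 1 C=O (running total 1).
CH(NHCOCH3): amide, 1 C=O (running total 2).
CH(OCOCH3): ester, 1 C=O (running total 3).
CH2COOCH2: ester, 1 C=O (running total 4).
CH(COOH): carboxylic acid, 1 C=O (running total 5).
CH(COOCH3): ester, 1 C=O (running total 6).
CH2CONHCH2: amide, 1 C=O (running total 7).
CONHCH3: amide, 1 C=O (running total 8).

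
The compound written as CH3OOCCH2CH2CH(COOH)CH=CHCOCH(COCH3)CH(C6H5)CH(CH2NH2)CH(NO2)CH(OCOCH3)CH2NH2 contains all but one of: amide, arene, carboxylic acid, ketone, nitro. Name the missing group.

carboxylic acid: present (CH(COOH) — pendant –COOH: carbonyl C bonded to C and –OH → carboxylic acid).
ketone: present (CO — –C(=O)– with carbon on both sides → ketone).
nitro: present (CH(NO2) — –NO2 on an sp³ carbon → nitro (the N=O is not a carbonyl)).
arene: present (CH(C6H5) — pendant –C6H5: benzene ring → arene).
amide: no segment matches this pattern.

amide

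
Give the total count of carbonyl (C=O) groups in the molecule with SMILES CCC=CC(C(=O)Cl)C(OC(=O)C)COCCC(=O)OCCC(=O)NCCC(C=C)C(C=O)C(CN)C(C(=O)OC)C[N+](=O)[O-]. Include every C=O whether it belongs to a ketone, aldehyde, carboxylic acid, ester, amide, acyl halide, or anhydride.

6

CH(COCl): acyl halide, 1 C=O (running total 1).
CH(OCOCH3): ester, 1 C=O (running total 2).
CH2COOCH2: ester, 1 C=O (running total 3).
CH2CONHCH2: amide, 1 C=O (running total 4).
CH(CHO): aldehyde, 1 C=O (running total 5).
CH(COOCH3): ester, 1 C=O (running total 6).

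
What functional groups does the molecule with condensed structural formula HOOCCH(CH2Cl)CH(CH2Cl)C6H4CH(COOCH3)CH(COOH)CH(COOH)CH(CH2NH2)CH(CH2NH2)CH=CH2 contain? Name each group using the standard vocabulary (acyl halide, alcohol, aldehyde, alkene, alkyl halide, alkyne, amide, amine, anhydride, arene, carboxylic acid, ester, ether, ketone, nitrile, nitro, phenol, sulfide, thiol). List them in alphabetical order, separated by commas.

alkene, alkyl halide, amine, arene, carboxylic acid, ester

Working along the chain:
  HOOC: –COOH: carbonyl C bonded to –OH and C → carboxylic acid (the –OH is not a separate alcohol).
  CH(CH2Cl): pendant –CH2X: halogen on sp³ carbon → alkyl halide.
  CH(CH2Cl): pendant –CH2X: halogen on sp³ carbon → alkyl halide.
  C6H4: para-disubstituted benzene ring → arene.
  CH(COOCH3): pendant –COOCH3: carbonyl C bonded to C and –OCH3 → ester.
  CH(COOH): pendant –COOH: carbonyl C bonded to C and –OH → carboxylic acid.
  CH(COOH): pendant –COOH: carbonyl C bonded to C and –OH → carboxylic acid.
  CH(CH2NH2): pendant –CH2NH2: N on sp³ C, no adjacent C=O → amine.
  CH(CH2NH2): pendant –CH2NH2: N on sp³ C, no adjacent C=O → amine.
  CH=CH2: C=C double bond → alkene.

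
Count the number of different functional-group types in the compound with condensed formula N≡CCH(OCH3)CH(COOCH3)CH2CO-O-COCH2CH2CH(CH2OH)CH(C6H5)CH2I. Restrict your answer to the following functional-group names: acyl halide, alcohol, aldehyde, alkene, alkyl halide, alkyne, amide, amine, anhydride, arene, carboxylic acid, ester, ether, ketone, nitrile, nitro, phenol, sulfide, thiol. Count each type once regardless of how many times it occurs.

7

Working along the chain:
  N≡C: N≡C–: carbon triple-bonded to nitrogen → nitrile.
  CH(OCH3): pendant –OCH3: C–O–C with sp³ C, no adjacent C=O → ether.
  CH(COOCH3): pendant –COOCH3: carbonyl C bonded to C and –OCH3 → ester.
  CH2CO-O-COCH2: two acyl groups sharing one oxygen, –C(=O)–O–C(=O)– → anhydride.
  CH(CH2OH): pendant –CH2OH on an sp³ backbone C → alcohol.
  CH(C6H5): pendant –C6H5: benzene ring → arene.
  CH2I: halogen on an sp³ carbon → alkyl halide.
Distinct types present: alcohol, alkyl halide, anhydride, arene, ester, ether, nitrile.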